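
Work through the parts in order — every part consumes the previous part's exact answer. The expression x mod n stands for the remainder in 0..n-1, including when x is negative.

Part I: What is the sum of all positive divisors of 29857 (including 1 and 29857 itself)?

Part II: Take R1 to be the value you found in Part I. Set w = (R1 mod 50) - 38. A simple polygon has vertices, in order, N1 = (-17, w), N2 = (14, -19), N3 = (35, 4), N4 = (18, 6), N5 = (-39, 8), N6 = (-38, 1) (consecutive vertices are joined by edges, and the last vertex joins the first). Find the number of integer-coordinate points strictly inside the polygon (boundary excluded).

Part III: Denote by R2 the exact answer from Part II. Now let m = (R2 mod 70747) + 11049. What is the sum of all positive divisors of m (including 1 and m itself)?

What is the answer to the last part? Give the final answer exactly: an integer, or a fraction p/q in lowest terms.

Part I: 29857 = 73 * 409; sigma = (1 + 73) * (1 + 409) = 74 * 410 = 30340; answer 30340
Part II: R1 = 30340; w = 2; cross terms: (-17*-19 - 14*2)=295, (14*4 - 35*-19)=721, (35*6 - 18*4)=138, (18*8 - -39*6)=378, (-39*1 - -38*8)=265, (-38*2 - -17*1)=-59; twice the area = |1738| = 1738; area = 869; boundary points = 1 + 1 + 1 + 1 + 1 + 1 = 6; strictly interior points = area - boundary/2 + 1 = 867; answer 867
Part III: R2 = 867; m = 11916; 11916 = 2^2 * 3^2 * 331; sigma = (1 + 2 + 4) * (1 + 3 + 9) * (1 + 331) = 7 * 13 * 332 = 30212; answer 30212

30212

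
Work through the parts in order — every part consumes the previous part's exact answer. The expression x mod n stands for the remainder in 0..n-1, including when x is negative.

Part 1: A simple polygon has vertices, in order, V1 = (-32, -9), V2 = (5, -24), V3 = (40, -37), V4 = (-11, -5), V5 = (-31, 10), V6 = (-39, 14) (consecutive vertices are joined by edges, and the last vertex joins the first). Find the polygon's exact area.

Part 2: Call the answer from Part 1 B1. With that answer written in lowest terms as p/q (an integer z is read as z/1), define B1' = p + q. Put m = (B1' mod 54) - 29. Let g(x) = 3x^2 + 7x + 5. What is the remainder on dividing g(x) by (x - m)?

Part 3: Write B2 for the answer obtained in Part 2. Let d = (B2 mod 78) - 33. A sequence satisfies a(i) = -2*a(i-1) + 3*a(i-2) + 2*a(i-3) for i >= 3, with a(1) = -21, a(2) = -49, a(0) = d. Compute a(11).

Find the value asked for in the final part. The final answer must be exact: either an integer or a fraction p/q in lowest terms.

Part 1: cross terms: (-32*-24 - 5*-9)=813, (5*-37 - 40*-24)=775, (40*-5 - -11*-37)=-607, (-11*10 - -31*-5)=-265, (-31*14 - -39*10)=-44, (-39*-9 - -32*14)=799; twice the area = |1471| = 1471; area = 1471/2; answer 1471/2
Part 2: B1 = 1471/2; threaded value p + q = 1473; m = -14; remainder = value at the root: 3*(-14)^2 + 7*(-14)^1 + 5 = (588) + (-98) + (5) = 495; answer 495
Part 3: B2 = 495; d = -6; a(3) = -2*(-49) + 3*(-21) + 2*(-6) = 23; iterating: a(3)=23, a(4)=-235, a(5)=441, a(6)=-1541, a(7)=3935, a(8)=-11611, a(9)=31945, a(10)=-90853, a(11)=254319; answer 254319

254319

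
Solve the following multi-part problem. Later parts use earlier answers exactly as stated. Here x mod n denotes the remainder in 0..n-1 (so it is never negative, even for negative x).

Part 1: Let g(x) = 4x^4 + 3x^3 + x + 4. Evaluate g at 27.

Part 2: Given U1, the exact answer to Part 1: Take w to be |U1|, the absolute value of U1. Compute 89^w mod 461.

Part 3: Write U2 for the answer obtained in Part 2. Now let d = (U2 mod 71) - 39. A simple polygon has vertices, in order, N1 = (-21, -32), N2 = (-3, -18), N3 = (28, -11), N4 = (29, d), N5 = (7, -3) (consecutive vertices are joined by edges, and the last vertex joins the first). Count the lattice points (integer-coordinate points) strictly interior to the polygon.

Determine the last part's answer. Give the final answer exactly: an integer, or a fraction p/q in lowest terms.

527

Part 1: 4*(27)^4 + 3*(27)^3 + 1*(27)^1 + 4 = (2125764) + (59049) + (27) + (4) = 2184844; answer 2184844
Part 2: U1 = 2184844; w = 2184844; squarings mod 461: 89^1=89, 89^2=84, 89^4=141, 89^8=58, 89^16=137, 89^32=329, 89^64=367, 89^128=77, 89^256=397, 89^512=408, 89^1024=43, 89^2048=5, 89^4096=25, 89^8192=164, 89^16384=158, 89^32768=70, 89^65536=290, 89^131072=198, 89^262144=19, 89^524288=361, 89^1048576=319, 89^2097152=341; 89^2184844 = 89^4 * 89^8 * 89^128 * 89^512 * 89^1024 * 89^4096 * 89^16384 * 89^65536 * 89^2097152 = 266 (mod 461); answer 266
Part 3: U2 = 266; d = 14; cross terms: (-21*-18 - -3*-32)=282, (-3*-11 - 28*-18)=537, (28*14 - 29*-11)=711, (29*-3 - 7*14)=-185, (7*-32 - -21*-3)=-287; twice the area = |1058| = 1058; area = 529; boundary points = 2 + 1 + 1 + 1 + 1 = 6; strictly interior points = area - boundary/2 + 1 = 527; answer 527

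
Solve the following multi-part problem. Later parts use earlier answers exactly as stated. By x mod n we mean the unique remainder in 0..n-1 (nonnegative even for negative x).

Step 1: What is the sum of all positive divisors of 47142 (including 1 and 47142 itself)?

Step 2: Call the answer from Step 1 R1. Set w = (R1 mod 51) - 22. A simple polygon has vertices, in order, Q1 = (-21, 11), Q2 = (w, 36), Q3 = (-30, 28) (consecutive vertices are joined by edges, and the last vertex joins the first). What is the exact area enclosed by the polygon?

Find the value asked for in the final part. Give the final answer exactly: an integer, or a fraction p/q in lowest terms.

Step 1: 47142 = 2 * 3^5 * 97; sigma = (1 + 2) * (1 + 3 + 9 + 27 + 81 + 243) * (1 + 97) = 3 * 364 * 98 = 107016; answer 107016
Step 2: R1 = 107016; w = -4; cross terms: (-21*36 - -4*11)=-712, (-4*28 - -30*36)=968, (-30*11 - -21*28)=258; twice the area = |514| = 514; area = 257; answer 257

257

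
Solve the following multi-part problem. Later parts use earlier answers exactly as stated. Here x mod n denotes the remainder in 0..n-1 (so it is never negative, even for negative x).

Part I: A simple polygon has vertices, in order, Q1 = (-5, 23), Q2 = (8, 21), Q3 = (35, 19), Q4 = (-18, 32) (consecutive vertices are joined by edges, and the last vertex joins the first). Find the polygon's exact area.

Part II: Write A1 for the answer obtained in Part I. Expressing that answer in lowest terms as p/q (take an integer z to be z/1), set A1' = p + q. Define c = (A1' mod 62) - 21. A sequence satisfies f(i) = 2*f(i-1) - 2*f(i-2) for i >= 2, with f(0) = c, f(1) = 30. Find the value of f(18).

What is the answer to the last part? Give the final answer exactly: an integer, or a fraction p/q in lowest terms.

3072

Part I: cross terms: (-5*21 - 8*23)=-289, (8*19 - 35*21)=-583, (35*32 - -18*19)=1462, (-18*23 - -5*32)=-254; twice the area = |336| = 336; area = 168; answer 168
Part II: A1 = 168; threaded value p + q = 169; c = 24; f(2) = 2*(30) - 2*(24) = 12; iterating: f(2)=12, f(3)=-36, f(4)=-96, f(5)=-120, f(6)=-48, f(7)=144, f(8)=384, f(9)=480, f(10)=192, f(11)=-576, f(12)=-1536, f(13)=-1920, f(14)=-768, f(15)=2304, f(16)=6144, f(17)=7680, f(18)=3072; answer 3072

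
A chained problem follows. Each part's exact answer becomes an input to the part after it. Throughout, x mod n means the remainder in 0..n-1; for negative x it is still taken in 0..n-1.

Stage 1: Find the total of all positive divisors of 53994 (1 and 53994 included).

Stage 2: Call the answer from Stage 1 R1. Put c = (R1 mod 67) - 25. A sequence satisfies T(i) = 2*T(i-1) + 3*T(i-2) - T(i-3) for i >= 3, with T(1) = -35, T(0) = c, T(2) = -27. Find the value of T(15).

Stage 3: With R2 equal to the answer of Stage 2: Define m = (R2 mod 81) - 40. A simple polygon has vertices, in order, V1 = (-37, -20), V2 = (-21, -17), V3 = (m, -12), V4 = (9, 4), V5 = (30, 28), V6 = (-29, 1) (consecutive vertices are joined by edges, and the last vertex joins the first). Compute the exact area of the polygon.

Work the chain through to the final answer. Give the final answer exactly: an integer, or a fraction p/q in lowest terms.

Stage 1: 53994 = 2 * 3 * 8999; sigma = (1 + 2) * (1 + 3) * (1 + 8999) = 3 * 4 * 9000 = 108000; answer 108000
Stage 2: R1 = 108000; c = 38; T(3) = 2*(-27) + 3*(-35) - 1*(38) = -197; iterating: T(3)=-197, T(4)=-440, T(5)=-1444, T(6)=-4011, T(7)=-11914, T(8)=-34417, T(9)=-100565, T(10)=-292467, T(11)=-852212, T(12)=-2481260, T(13)=-7226689, T(14)=-21044946, T(15)=-61288699; answer -61288699
Stage 3: R2 = -61288699; m = -8; cross terms: (-37*-17 - -21*-20)=209, (-21*-12 - -8*-17)=116, (-8*4 - 9*-12)=76, (9*28 - 30*4)=132, (30*1 - -29*28)=842, (-29*-20 - -37*1)=617; twice the area = |1992| = 1992; area = 996; answer 996

996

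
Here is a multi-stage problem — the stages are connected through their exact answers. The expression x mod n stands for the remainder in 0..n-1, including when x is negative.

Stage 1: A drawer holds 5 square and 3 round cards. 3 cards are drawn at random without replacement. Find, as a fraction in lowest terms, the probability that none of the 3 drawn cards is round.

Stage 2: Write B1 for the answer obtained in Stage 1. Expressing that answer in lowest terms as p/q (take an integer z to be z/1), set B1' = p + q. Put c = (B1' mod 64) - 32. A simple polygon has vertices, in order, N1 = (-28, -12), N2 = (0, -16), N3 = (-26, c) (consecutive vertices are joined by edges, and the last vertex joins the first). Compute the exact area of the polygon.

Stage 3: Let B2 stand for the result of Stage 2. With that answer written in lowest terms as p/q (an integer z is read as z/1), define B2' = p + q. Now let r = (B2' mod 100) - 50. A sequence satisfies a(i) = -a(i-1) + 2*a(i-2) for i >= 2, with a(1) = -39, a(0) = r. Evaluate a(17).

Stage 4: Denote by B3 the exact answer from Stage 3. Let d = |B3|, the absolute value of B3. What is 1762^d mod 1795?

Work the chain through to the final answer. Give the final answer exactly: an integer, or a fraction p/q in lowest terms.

78

Stage 1: total draws C(8,3) = 56; favorable C(5,3) = 10; P = 5/28; answer 5/28
Stage 2: B1 = 5/28; threaded value p + q = 33; c = 1; cross terms: (-28*-16 - 0*-12)=448, (0*1 - -26*-16)=-416, (-26*-12 - -28*1)=340; twice the area = |372| = 372; area = 186; answer 186
Stage 3: B2 = 186; threaded value p + q = 187; r = 37; a(2) = -1*(-39) + 2*(37) = 113; iterating: a(2)=113, a(3)=-191, a(4)=417, a(5)=-799, a(6)=1633, a(7)=-3231, a(8)=6497, a(9)=-12959, a(10)=25953, a(11)=-51871, a(12)=103777, a(13)=-207519, a(14)=415073, a(15)=-830111, a(16)=1660257, a(17)=-3320479; answer -3320479
Stage 4: B3 = -3320479; d = 3320479; squarings mod 1795: 1762^1=1762, 1762^2=1089, 1762^4=1221, 1762^8=991, 1762^16=216, 1762^32=1781, 1762^64=196, 1762^128=721, 1762^256=1086, 1762^512=81, 1762^1024=1176, 1762^2048=826, 1762^4096=176, 1762^8192=461, 1762^16384=711, 1762^32768=1126, 1762^65536=606, 1762^131072=1056, 1762^262144=441, 1762^524288=621, 1762^1048576=1511, 1762^2097152=1676; 1762^3320479 = 1762^1 * 1762^2 * 1762^4 * 1762^8 * 1762^16 * 1762^128 * 1762^512 * 1762^2048 * 1762^8192 * 1762^32768 * 1762^131072 * 1762^1048576 * 1762^2097152 = 78 (mod 1795); answer 78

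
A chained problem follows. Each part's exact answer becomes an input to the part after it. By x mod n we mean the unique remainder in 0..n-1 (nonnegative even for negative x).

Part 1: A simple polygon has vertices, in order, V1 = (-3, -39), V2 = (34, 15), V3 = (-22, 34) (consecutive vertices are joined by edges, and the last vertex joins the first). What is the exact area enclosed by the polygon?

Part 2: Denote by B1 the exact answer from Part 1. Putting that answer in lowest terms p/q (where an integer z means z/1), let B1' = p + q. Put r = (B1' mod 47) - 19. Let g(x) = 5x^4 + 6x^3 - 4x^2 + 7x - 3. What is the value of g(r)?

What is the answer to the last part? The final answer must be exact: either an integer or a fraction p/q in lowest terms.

183

Part 1: cross terms: (-3*15 - 34*-39)=1281, (34*34 - -22*15)=1486, (-22*-39 - -3*34)=960; twice the area = |3727| = 3727; area = 3727/2; answer 3727/2
Part 2: B1 = 3727/2; threaded value p + q = 3729; r = -3; 5*(-3)^4 + 6*(-3)^3 - 4*(-3)^2 + 7*(-3)^1 - 3 = (405) + (-162) + (-36) + (-21) + (-3) = 183; answer 183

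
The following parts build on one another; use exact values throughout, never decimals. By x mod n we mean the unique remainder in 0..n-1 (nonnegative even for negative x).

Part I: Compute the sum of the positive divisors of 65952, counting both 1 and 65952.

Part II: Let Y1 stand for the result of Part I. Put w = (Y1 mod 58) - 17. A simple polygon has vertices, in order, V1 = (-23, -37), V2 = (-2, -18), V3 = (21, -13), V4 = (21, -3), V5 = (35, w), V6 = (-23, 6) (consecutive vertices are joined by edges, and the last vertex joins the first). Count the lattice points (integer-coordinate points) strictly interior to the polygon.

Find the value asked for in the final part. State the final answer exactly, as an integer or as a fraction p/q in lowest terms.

Part I: 65952 = 2^5 * 3^2 * 229; sigma = (1 + 2 + 4 + 8 + 16 + 32) * (1 + 3 + 9) * (1 + 229) = 63 * 13 * 230 = 188370; answer 188370
Part II: Y1 = 188370; w = 27; cross terms: (-23*-18 - -2*-37)=340, (-2*-13 - 21*-18)=404, (21*-3 - 21*-13)=210, (21*27 - 35*-3)=672, (35*6 - -23*27)=831, (-23*-37 - -23*6)=989; twice the area = |3446| = 3446; area = 1723; boundary points = 1 + 1 + 10 + 2 + 1 + 43 = 58; strictly interior points = area - boundary/2 + 1 = 1695; answer 1695

1695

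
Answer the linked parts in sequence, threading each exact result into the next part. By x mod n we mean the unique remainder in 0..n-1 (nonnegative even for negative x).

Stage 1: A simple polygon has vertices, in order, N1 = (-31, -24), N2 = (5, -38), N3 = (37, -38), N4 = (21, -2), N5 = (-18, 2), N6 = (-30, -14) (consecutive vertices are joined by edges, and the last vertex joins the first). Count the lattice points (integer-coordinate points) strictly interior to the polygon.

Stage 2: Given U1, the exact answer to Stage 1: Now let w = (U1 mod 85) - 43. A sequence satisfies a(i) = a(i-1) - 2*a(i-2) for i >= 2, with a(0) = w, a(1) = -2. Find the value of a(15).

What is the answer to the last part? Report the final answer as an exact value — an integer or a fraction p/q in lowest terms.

-2188

Stage 1: cross terms: (-31*-38 - 5*-24)=1298, (5*-38 - 37*-38)=1216, (37*-2 - 21*-38)=724, (21*2 - -18*-2)=6, (-18*-14 - -30*2)=312, (-30*-24 - -31*-14)=286; twice the area = |3842| = 3842; area = 1921; boundary points = 2 + 32 + 4 + 1 + 4 + 1 = 44; strictly interior points = area - boundary/2 + 1 = 1900; answer 1900
Stage 2: U1 = 1900; w = -13; a(2) = 1*(-2) - 2*(-13) = 24; iterating: a(2)=24, a(3)=28, a(4)=-20, a(5)=-76, a(6)=-36, a(7)=116, a(8)=188, a(9)=-44, a(10)=-420, a(11)=-332, a(12)=508, a(13)=1172, a(14)=156, a(15)=-2188; answer -2188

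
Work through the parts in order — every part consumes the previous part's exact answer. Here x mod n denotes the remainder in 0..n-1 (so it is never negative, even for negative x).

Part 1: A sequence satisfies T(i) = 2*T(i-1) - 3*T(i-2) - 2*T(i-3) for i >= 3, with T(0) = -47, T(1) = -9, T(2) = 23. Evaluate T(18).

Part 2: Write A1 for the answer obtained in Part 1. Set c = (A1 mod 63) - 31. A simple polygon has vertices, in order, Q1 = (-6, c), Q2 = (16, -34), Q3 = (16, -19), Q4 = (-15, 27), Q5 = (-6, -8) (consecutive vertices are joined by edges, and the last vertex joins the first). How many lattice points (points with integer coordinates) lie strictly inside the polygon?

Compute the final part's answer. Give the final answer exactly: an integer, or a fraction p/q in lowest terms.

262

Part 1: T(3) = 2*(23) - 3*(-9) - 2*(-47) = 167; iterating: T(3)=167, T(4)=283, T(5)=19, T(6)=-1145, T(7)=-2913, T(8)=-2429, T(9)=6171, T(10)=25455, T(11)=37255, T(12)=-14197, T(13)=-191069, T(14)=-414057, T(15)=-226513, T(16)=1171283, T(17)=3850219, T(18)=4639615; answer 4639615
Part 2: A1 = 4639615; c = 12; cross terms: (-6*-34 - 16*12)=12, (16*-19 - 16*-34)=240, (16*27 - -15*-19)=147, (-15*-8 - -6*27)=282, (-6*12 - -6*-8)=-120; twice the area = |561| = 561; area = 561/2; boundary points = 2 + 15 + 1 + 1 + 20 = 39; strictly interior points = area - boundary/2 + 1 = 262; answer 262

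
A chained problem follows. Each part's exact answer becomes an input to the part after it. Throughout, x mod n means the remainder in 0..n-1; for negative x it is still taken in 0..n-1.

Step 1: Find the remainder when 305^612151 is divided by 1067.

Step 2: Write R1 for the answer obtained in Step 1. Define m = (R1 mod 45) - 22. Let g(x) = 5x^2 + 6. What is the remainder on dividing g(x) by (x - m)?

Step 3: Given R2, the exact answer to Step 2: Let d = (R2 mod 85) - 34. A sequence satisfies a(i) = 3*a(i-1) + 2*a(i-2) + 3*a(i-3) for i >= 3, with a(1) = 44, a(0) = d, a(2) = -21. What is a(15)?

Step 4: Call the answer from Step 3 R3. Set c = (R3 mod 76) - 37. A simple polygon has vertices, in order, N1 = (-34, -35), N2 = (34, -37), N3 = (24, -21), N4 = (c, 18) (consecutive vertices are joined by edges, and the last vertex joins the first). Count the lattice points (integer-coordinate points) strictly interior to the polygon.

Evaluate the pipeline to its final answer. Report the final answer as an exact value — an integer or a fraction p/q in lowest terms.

1614

Step 1: squarings mod 1067: 305^1=305, 305^2=196, 305^4=4, 305^8=16, 305^16=256, 305^32=449, 305^64=1005, 305^128=643, 305^256=520, 305^512=449, 305^1024=1005, 305^2048=643, 305^4096=520, 305^8192=449, 305^16384=1005, 305^32768=643, 305^65536=520, 305^131072=449, 305^262144=1005, 305^524288=643; 305^612151 = 305^1 * 305^2 * 305^4 * 305^16 * 305^32 * 305^256 * 305^512 * 305^1024 * 305^4096 * 305^16384 * 305^65536 * 305^524288 = 470 (mod 1067); answer 470
Step 2: R1 = 470; m = -2; remainder = value at the root: 5*(-2)^2 + 6 = (20) + (6) = 26; answer 26
Step 3: R2 = 26; d = -8; a(3) = 3*(-21) + 2*(44) + 3*(-8) = 1; iterating: a(3)=1, a(4)=93, a(5)=218, a(6)=843, a(7)=3244, a(8)=12072, a(9)=45233, a(10)=169575, a(11)=635407, a(12)=2381070, a(13)=8922749, a(14)=33436608, a(15)=125298532; answer 125298532
Step 4: R3 = 125298532; c = 31; cross terms: (-34*-37 - 34*-35)=2448, (34*-21 - 24*-37)=174, (24*18 - 31*-21)=1083, (31*-35 - -34*18)=-473; twice the area = |3232| = 3232; area = 1616; boundary points = 2 + 2 + 1 + 1 = 6; strictly interior points = area - boundary/2 + 1 = 1614; answer 1614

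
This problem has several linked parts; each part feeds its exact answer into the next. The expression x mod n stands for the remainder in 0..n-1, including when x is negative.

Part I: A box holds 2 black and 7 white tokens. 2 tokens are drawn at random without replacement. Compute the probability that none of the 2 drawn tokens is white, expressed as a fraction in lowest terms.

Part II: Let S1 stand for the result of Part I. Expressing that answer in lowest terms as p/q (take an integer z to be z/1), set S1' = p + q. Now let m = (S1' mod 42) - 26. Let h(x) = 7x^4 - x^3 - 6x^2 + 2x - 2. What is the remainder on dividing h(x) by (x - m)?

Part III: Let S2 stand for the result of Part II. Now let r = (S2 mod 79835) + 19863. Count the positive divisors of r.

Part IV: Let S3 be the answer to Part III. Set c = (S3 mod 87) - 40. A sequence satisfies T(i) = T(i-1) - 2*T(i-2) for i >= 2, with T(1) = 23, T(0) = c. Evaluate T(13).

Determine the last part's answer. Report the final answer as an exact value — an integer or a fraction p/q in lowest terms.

Part I: total draws C(9,2) = 36; favorable C(2,2) = 1; P = 1/36; answer 1/36
Part II: S1 = 1/36; threaded value p + q = 37; m = 11; remainder = value at the root: 7*(11)^4 - 1*(11)^3 - 6*(11)^2 + 2*(11)^1 - 2 = (102487) + (-1331) + (-726) + (22) + (-2) = 100450; answer 100450
Part III: S2 = 100450; r = 40478; 40478 = 2 * 37 * 547; number of divisors = (1+1) * (1+1) * (1+1) = 8; answer 8
Part IV: S3 = 8; c = -32; T(2) = 1*(23) - 2*(-32) = 87; iterating: T(2)=87, T(3)=41, T(4)=-133, T(5)=-215, T(6)=51, T(7)=481, T(8)=379, T(9)=-583, T(10)=-1341, T(11)=-175, T(12)=2507, T(13)=2857; answer 2857

2857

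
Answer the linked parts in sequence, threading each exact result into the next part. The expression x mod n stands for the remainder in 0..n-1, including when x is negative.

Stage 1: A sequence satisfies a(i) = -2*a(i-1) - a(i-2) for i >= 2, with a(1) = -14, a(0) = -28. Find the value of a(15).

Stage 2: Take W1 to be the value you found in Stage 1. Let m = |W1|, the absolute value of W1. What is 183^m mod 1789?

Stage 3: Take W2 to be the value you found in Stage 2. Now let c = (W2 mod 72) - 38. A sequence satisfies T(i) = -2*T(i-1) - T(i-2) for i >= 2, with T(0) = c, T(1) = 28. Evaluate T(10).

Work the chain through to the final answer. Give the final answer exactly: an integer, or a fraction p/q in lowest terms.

-541

Stage 1: a(2) = -2*(-14) - 1*(-28) = 56; iterating: a(2)=56, a(3)=-98, a(4)=140, a(5)=-182, a(6)=224, a(7)=-266, a(8)=308, a(9)=-350, a(10)=392, a(11)=-434, a(12)=476, a(13)=-518, a(14)=560, a(15)=-602; answer -602
Stage 2: W1 = -602; m = 602; squarings mod 1789: 183^1=183, 183^2=1287, 183^4=1544, 183^8=988, 183^16=1139, 183^32=296, 183^64=1744, 183^128=236, 183^256=237, 183^512=710; 183^602 = 183^2 * 183^8 * 183^16 * 183^64 * 183^512 = 1219 (mod 1789); answer 1219
Stage 3: W2 = 1219; c = 29; T(2) = -2*(28) - 1*(29) = -85; iterating: T(2)=-85, T(3)=142, T(4)=-199, T(5)=256, T(6)=-313, T(7)=370, T(8)=-427, T(9)=484, T(10)=-541; answer -541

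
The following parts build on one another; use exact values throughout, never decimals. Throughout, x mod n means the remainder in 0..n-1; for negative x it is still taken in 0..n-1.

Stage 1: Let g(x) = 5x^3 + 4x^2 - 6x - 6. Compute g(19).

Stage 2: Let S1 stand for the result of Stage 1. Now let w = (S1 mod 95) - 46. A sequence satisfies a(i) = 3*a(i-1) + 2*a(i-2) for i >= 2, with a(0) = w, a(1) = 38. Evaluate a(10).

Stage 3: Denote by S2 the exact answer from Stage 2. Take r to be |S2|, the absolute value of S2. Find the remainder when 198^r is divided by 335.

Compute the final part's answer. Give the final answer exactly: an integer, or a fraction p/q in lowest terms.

76

Stage 1: 5*(19)^3 + 4*(19)^2 - 6*(19)^1 - 6 = (34295) + (1444) + (-114) + (-6) = 35619; answer 35619
Stage 2: S1 = 35619; w = 43; a(2) = 3*(38) + 2*(43) = 200; iterating: a(2)=200, a(3)=676, a(4)=2428, a(5)=8636, a(6)=30764, a(7)=109564, a(8)=390220, a(9)=1389788, a(10)=4949804; answer 4949804
Stage 3: S2 = 4949804; r = 4949804; squarings mod 335: 198^1=198, 198^2=9, 198^4=81, 198^8=196, 198^16=226, 198^32=156, 198^64=216, 198^128=91, 198^256=241, 198^512=126, 198^1024=131, 198^2048=76, 198^4096=81, 198^8192=196, 198^16384=226, 198^32768=156, 198^65536=216, 198^131072=91, 198^262144=241, 198^524288=126, 198^1048576=131, 198^2097152=76, 198^4194304=81; 198^4949804 = 198^4 * 198^8 * 198^32 * 198^256 * 198^512 * 198^1024 * 198^32768 * 198^65536 * 198^131072 * 198^524288 * 198^4194304 = 76 (mod 335); answer 76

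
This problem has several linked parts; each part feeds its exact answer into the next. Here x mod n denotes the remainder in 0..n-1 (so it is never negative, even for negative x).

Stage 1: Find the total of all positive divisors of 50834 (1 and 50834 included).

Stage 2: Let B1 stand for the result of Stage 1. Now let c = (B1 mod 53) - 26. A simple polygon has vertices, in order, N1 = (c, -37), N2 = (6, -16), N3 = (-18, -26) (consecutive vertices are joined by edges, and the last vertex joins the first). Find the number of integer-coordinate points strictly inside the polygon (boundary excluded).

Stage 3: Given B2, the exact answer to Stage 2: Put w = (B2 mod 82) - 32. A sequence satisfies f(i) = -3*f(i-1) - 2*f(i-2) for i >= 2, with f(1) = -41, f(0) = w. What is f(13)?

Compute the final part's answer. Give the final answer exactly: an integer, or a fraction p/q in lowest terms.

-393161

Stage 1: 50834 = 2 * 7 * 3631; sigma = (1 + 2) * (1 + 7) * (1 + 3631) = 3 * 8 * 3632 = 87168; answer 87168
Stage 2: B1 = 87168; c = 10; cross terms: (10*-16 - 6*-37)=62, (6*-26 - -18*-16)=-444, (-18*-37 - 10*-26)=926; twice the area = |544| = 544; area = 272; boundary points = 1 + 2 + 1 = 4; strictly interior points = area - boundary/2 + 1 = 271; answer 271
Stage 3: B2 = 271; w = -7; f(2) = -3*(-41) - 2*(-7) = 137; iterating: f(2)=137, f(3)=-329, f(4)=713, f(5)=-1481, f(6)=3017, f(7)=-6089, f(8)=12233, f(9)=-24521, f(10)=49097, f(11)=-98249, f(12)=196553, f(13)=-393161; answer -393161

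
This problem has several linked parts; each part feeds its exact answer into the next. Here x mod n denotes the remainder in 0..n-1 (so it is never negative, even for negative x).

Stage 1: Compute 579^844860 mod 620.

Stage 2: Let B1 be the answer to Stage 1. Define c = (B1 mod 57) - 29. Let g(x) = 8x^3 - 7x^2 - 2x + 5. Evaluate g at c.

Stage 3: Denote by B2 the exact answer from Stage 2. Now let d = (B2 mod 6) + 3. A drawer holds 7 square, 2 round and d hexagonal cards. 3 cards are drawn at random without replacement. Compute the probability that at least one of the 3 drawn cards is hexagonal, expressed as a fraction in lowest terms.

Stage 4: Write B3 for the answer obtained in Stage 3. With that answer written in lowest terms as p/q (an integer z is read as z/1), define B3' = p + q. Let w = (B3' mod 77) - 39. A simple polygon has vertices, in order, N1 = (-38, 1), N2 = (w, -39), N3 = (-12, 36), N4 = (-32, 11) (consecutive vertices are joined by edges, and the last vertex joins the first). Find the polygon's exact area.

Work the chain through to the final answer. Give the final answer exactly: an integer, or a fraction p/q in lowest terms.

Stage 1: squarings mod 620: 579^1=579, 579^2=441, 579^4=421, 579^8=541, 579^16=41, 579^32=441, 579^64=421, 579^128=541, 579^256=41, 579^512=441, 579^1024=421, 579^2048=541, 579^4096=41, 579^8192=441, 579^16384=421, 579^32768=541, 579^65536=41, 579^131072=441, 579^262144=421, 579^524288=541; 579^844860 = 579^4 * 579^8 * 579^16 * 579^32 * 579^1024 * 579^8192 * 579^16384 * 579^32768 * 579^262144 * 579^524288 = 1 (mod 620); answer 1
Stage 2: B1 = 1; c = -28; 8*(-28)^3 - 7*(-28)^2 - 2*(-28)^1 + 5 = (-175616) + (-5488) + (56) + (5) = -181043; answer -181043
Stage 3: B2 = -181043; d = 4; total draws C(13,3) = 286; complement C(9,3) = 84; favorable 286 - 84 = 202; P = 101/143; answer 101/143
Stage 4: B3 = 101/143; threaded value p + q = 244; w = -26; cross terms: (-38*-39 - -26*1)=1508, (-26*36 - -12*-39)=-1404, (-12*11 - -32*36)=1020, (-32*1 - -38*11)=386; twice the area = |1510| = 1510; area = 755; answer 755

755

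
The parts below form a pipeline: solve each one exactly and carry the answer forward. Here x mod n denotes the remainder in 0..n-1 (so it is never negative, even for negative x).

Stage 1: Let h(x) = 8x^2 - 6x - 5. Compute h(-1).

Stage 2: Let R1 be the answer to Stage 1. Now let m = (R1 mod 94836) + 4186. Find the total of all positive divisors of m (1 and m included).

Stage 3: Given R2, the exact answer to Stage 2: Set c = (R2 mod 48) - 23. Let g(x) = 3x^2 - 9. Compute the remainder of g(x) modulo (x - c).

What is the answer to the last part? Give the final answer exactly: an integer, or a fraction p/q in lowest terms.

1578

Stage 1: 8*(-1)^2 - 6*(-1)^1 - 5 = (8) + (6) + (-5) = 9; answer 9
Stage 2: R1 = 9; m = 4195; 4195 = 5 * 839; sigma = (1 + 5) * (1 + 839) = 6 * 840 = 5040; answer 5040
Stage 3: R2 = 5040; c = -23; remainder = value at the root: 3*(-23)^2 - 9 = (1587) + (-9) = 1578; answer 1578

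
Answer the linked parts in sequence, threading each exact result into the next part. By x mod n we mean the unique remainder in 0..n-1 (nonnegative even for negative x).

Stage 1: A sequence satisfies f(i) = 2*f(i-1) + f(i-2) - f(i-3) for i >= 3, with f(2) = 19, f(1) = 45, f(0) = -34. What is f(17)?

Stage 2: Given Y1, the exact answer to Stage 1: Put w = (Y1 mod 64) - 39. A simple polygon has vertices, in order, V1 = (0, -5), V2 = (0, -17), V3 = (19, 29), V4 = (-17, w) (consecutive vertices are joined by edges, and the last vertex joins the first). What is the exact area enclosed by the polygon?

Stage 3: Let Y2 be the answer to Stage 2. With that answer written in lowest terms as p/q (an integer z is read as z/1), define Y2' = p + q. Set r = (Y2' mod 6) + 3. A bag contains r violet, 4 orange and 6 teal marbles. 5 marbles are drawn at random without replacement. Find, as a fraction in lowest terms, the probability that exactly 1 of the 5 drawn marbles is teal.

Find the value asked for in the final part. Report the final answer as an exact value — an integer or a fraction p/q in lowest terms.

15/52

Stage 1: f(3) = 2*(19) + 1*(45) - 1*(-34) = 117; iterating: f(3)=117, f(4)=208, f(5)=514, f(6)=1119, f(7)=2544, f(8)=5693, f(9)=12811, f(10)=28771, f(11)=64660, f(12)=145280, f(13)=326449, f(14)=733518, f(15)=1648205, f(16)=3703479, f(17)=8321645; answer 8321645
Stage 2: Y1 = 8321645; w = 6; cross terms: (0*-17 - 0*-5)=0, (0*29 - 19*-17)=323, (19*6 - -17*29)=607, (-17*-5 - 0*6)=85; twice the area = |1015| = 1015; area = 1015/2; answer 1015/2
Stage 3: Y2 = 1015/2; threaded value p + q = 1017; r = 6; total draws C(16,5) = 4368; favorable C(6,1)*C(10,4) = 1260; P = 15/52; answer 15/52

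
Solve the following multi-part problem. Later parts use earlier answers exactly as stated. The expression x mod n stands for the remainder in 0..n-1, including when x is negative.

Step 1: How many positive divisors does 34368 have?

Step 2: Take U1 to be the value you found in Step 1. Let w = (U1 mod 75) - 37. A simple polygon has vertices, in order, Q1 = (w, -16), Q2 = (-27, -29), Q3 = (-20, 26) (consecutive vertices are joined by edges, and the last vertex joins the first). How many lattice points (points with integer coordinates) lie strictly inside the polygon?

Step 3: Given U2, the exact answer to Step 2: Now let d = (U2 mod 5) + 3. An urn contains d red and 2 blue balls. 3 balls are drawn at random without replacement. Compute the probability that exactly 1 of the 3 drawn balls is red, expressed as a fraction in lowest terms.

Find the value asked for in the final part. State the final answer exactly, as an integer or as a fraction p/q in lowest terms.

Step 1: 34368 = 2^6 * 3 * 179; number of divisors = (6+1) * (1+1) * (1+1) = 28; answer 28
Step 2: U1 = 28; w = -9; cross terms: (-9*-29 - -27*-16)=-171, (-27*26 - -20*-29)=-1282, (-20*-16 - -9*26)=554; twice the area = |-899| = 899; area = 899/2; boundary points = 1 + 1 + 1 = 3; strictly interior points = area - boundary/2 + 1 = 449; answer 449
Step 3: U2 = 449; d = 7; total draws C(9,3) = 84; favorable C(7,1)*C(2,2) = 7; P = 1/12; answer 1/12

1/12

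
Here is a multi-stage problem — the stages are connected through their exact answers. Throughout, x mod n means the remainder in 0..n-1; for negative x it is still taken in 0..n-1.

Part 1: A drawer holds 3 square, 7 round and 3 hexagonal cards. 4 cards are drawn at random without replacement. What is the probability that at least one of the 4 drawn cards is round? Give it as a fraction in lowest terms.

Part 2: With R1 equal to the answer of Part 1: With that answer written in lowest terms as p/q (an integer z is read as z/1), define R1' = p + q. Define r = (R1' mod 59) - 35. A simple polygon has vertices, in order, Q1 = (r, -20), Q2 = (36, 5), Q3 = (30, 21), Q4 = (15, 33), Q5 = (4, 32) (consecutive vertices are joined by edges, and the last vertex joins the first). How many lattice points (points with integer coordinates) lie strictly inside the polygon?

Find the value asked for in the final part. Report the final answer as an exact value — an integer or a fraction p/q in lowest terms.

968

Part 1: total draws C(13,4) = 715; complement C(6,4) = 15; favorable 715 - 15 = 700; P = 140/143; answer 140/143
Part 2: R1 = 140/143; threaded value p + q = 283; r = 12; cross terms: (12*5 - 36*-20)=780, (36*21 - 30*5)=606, (30*33 - 15*21)=675, (15*32 - 4*33)=348, (4*-20 - 12*32)=-464; twice the area = |1945| = 1945; area = 1945/2; boundary points = 1 + 2 + 3 + 1 + 4 = 11; strictly interior points = area - boundary/2 + 1 = 968; answer 968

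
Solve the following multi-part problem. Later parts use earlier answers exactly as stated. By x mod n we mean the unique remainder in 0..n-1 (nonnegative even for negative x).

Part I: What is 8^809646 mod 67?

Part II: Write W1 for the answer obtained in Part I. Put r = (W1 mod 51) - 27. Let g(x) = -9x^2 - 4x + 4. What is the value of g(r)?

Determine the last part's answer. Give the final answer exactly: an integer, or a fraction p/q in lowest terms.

-1704

Part I: squarings mod 67: 8^1=8, 8^2=64, 8^4=9, 8^8=14, 8^16=62, 8^32=25, 8^64=22, 8^128=15, 8^256=24, 8^512=40, 8^1024=59, 8^2048=64, 8^4096=9, 8^8192=14, 8^16384=62, 8^32768=25, 8^65536=22, 8^131072=15, 8^262144=24, 8^524288=40; 8^809646 = 8^2 * 8^4 * 8^8 * 8^32 * 8^128 * 8^512 * 8^2048 * 8^4096 * 8^16384 * 8^262144 * 8^524288 = 64 (mod 67); answer 64
Part II: W1 = 64; r = -14; -9*(-14)^2 - 4*(-14)^1 + 4 = (-1764) + (56) + (4) = -1704; answer -1704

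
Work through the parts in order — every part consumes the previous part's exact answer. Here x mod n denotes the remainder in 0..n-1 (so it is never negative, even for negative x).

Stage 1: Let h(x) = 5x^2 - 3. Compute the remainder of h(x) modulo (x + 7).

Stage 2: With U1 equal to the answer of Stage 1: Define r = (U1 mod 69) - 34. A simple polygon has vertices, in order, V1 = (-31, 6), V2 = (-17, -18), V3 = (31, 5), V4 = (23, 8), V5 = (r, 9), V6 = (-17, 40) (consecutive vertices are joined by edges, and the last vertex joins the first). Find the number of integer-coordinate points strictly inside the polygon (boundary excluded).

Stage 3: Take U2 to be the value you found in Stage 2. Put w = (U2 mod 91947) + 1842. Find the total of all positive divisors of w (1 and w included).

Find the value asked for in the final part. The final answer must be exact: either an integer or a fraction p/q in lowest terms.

4704

Stage 1: remainder = value at the root: 5*(-7)^2 - 3 = (245) + (-3) = 242; answer 242
Stage 2: U1 = 242; r = 1; cross terms: (-31*-18 - -17*6)=660, (-17*5 - 31*-18)=473, (31*8 - 23*5)=133, (23*9 - 1*8)=199, (1*40 - -17*9)=193, (-17*6 - -31*40)=1138; twice the area = |2796| = 2796; area = 1398; boundary points = 2 + 1 + 1 + 1 + 1 + 2 = 8; strictly interior points = area - boundary/2 + 1 = 1395; answer 1395
Stage 3: U2 = 1395; w = 3237; 3237 = 3 * 13 * 83; sigma = (1 + 3) * (1 + 13) * (1 + 83) = 4 * 14 * 84 = 4704; answer 4704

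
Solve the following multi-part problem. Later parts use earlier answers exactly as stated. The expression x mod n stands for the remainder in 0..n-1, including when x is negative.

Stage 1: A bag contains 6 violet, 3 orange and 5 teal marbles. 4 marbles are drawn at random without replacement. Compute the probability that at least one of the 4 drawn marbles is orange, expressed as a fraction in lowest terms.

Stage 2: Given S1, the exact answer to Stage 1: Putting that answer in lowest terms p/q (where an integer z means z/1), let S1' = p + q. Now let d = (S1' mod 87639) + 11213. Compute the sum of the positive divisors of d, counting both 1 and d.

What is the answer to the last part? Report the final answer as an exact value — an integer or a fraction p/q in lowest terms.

13644

Stage 1: total draws C(14,4) = 1001; complement C(11,4) = 330; favorable 1001 - 330 = 671; P = 61/91; answer 61/91
Stage 2: S1 = 61/91; threaded value p + q = 152; d = 11365; 11365 = 5 * 2273; sigma = (1 + 5) * (1 + 2273) = 6 * 2274 = 13644; answer 13644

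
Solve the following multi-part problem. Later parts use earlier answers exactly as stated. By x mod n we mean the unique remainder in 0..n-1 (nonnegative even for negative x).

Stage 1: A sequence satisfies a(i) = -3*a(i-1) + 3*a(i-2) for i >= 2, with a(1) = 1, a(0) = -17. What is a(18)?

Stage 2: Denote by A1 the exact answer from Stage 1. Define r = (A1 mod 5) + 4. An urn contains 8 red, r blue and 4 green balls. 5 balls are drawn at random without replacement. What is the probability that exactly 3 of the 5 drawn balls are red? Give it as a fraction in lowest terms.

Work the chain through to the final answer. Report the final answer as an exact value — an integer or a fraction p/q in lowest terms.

72/221

Stage 1: a(2) = -3*(1) + 3*(-17) = -54; iterating: a(2)=-54, a(3)=165, a(4)=-657, a(5)=2466, a(6)=-9369, a(7)=35505, a(8)=-134622, a(9)=510381, a(10)=-1935009, a(11)=7336170, a(12)=-27813537, a(13)=105449121, a(14)=-399787974, a(15)=1515711285, a(16)=-5746497777, a(17)=21786627186, a(18)=-82599374889; answer -82599374889
Stage 2: A1 = -82599374889; r = 5; total draws C(17,5) = 6188; favorable C(8,3)*C(9,2) = 2016; P = 72/221; answer 72/221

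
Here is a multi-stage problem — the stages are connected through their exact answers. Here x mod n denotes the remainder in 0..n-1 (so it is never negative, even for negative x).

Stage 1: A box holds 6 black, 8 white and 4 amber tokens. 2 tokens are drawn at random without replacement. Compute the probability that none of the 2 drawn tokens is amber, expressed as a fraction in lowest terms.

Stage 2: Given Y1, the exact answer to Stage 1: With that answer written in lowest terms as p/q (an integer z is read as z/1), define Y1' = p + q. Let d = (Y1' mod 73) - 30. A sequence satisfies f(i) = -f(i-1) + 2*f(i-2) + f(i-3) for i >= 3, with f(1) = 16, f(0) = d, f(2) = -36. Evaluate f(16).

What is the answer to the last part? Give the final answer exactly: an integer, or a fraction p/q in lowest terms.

-137568

Stage 1: total draws C(18,2) = 153; favorable C(14,2) = 91; P = 91/153; answer 91/153
Stage 2: Y1 = 91/153; threaded value p + q = 244; d = -5; f(3) = -1*(-36) + 2*(16) + 1*(-5) = 63; iterating: f(3)=63, f(4)=-119, f(5)=209, f(6)=-384, f(7)=683, f(8)=-1242, f(9)=2224, f(10)=-4025, f(11)=7231, f(12)=-13057, f(13)=23494, f(14)=-42377, f(15)=76308, f(16)=-137568; answer -137568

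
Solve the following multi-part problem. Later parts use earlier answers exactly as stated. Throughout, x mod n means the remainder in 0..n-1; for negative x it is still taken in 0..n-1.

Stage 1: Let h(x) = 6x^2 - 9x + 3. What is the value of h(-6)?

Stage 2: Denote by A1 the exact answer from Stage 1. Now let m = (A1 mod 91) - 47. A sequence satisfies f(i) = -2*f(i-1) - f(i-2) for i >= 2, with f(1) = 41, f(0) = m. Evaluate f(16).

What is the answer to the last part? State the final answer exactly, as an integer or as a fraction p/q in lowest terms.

49

Stage 1: 6*(-6)^2 - 9*(-6)^1 + 3 = (216) + (54) + (3) = 273; answer 273
Stage 2: A1 = 273; m = -47; f(2) = -2*(41) - 1*(-47) = -35; iterating: f(2)=-35, f(3)=29, f(4)=-23, f(5)=17, f(6)=-11, f(7)=5, f(8)=1, f(9)=-7, f(10)=13, f(11)=-19, f(12)=25, f(13)=-31, f(14)=37, f(15)=-43, f(16)=49; answer 49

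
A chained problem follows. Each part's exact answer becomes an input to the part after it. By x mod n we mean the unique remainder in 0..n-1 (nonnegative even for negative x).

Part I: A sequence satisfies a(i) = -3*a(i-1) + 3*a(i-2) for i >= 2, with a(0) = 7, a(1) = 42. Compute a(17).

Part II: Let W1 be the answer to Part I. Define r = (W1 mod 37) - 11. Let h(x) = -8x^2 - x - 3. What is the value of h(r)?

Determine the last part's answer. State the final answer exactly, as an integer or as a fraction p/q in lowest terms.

-208

Part I: a(2) = -3*(42) + 3*(7) = -105; iterating: a(2)=-105, a(3)=441, a(4)=-1638, a(5)=6237, a(6)=-23625, a(7)=89586, a(8)=-339633, a(9)=1287657, a(10)=-4881870, a(11)=18508581, a(12)=-70171353, a(13)=266039802, a(14)=-1008633465, a(15)=3824019801, a(16)=-14497959798, a(17)=54965938797; answer 54965938797
Part II: W1 = 54965938797; r = 5; -8*(5)^2 - 1*(5)^1 - 3 = (-200) + (-5) + (-3) = -208; answer -208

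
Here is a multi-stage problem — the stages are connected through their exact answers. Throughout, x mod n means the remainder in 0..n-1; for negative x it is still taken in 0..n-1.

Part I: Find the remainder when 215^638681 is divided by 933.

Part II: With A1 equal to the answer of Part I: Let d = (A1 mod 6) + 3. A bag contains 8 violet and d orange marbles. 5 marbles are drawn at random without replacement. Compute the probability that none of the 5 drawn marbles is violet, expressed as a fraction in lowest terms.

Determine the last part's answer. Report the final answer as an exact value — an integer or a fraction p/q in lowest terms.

Part I: squarings mod 933: 215^1=215, 215^2=508, 215^4=556, 215^8=313, 215^16=4, 215^32=16, 215^64=256, 215^128=226, 215^256=694, 215^512=208, 215^1024=346, 215^2048=292, 215^4096=361, 215^8192=634, 215^16384=766, 215^32768=832, 215^65536=871, 215^131072=112, 215^262144=415, 215^524288=553; 215^638681 = 215^1 * 215^8 * 215^16 * 215^64 * 215^128 * 215^512 * 215^1024 * 215^2048 * 215^4096 * 215^8192 * 215^32768 * 215^65536 * 215^524288 = 905 (mod 933); answer 905
Part II: A1 = 905; d = 8; total draws C(16,5) = 4368; favorable C(8,5) = 56; P = 1/78; answer 1/78

1/78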